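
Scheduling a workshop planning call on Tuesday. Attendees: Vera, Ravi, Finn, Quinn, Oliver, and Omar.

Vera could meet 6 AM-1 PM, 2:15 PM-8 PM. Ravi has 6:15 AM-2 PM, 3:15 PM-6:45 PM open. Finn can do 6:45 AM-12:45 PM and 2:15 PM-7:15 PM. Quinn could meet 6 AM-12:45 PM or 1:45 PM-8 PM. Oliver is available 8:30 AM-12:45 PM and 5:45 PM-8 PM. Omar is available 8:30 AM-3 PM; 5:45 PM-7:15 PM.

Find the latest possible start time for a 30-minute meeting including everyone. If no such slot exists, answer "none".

18:15

Vera ∩ Ravi: 06:15-13:00, 15:15-18:45.
Vera ∩ Ravi ∩ Finn: 06:45-12:45, 15:15-18:45.
Vera ∩ Ravi ∩ Finn ∩ Quinn: 06:45-12:45, 15:15-18:45.
Vera ∩ Ravi ∩ Finn ∩ Quinn ∩ Oliver: 08:30-12:45, 17:45-18:45.
Vera ∩ Ravi ∩ Finn ∩ Quinn ∩ Oliver ∩ Omar: 08:30-12:45, 17:45-18:45.
So the common availability across everyone is 08:30-12:45, 17:45-18:45.
The last common window of at least 30 minutes is 17:45-18:45; a 30-minute meeting can start as late as 18:15 and still end by 18:45.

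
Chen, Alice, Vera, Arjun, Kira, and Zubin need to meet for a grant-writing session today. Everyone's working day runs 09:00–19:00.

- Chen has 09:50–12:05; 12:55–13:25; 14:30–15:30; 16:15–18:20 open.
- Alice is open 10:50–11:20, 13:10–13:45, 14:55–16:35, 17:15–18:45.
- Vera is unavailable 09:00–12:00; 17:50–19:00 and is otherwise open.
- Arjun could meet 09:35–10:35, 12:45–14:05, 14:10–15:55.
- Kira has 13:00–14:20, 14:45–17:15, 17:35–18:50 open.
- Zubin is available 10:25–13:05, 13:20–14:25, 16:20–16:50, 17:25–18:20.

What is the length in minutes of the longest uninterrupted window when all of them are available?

Chen free: 09:50-12:05, 12:55-13:25, 14:30-15:30, 16:15-18:20.
Alice free: 10:50-11:20, 13:10-13:45, 14:55-16:35, 17:15-18:45.
Vera free: 12:00-17:50 (invert busy blocks within the working day).
Arjun free: 09:35-10:35, 12:45-14:05, 14:10-15:55.
Kira free: 13:00-14:20, 14:45-17:15, 17:35-18:50.
Zubin free: 10:25-13:05, 13:20-14:25, 16:20-16:50, 17:25-18:20.
Chen ∩ Alice: 10:50-11:20, 13:10-13:25, 14:55-15:30, 16:15-16:35, 17:15-18:20.
Chen ∩ Alice ∩ Vera: 13:10-13:25, 14:55-15:30, 16:15-16:35, 17:15-17:50.
Chen ∩ Alice ∩ Vera ∩ Arjun: 13:10-13:25, 14:55-15:30.
Chen ∩ Alice ∩ Vera ∩ Arjun ∩ Kira: 13:10-13:25, 14:55-15:30.
Chen ∩ Alice ∩ Vera ∩ Arjun ∩ Kira ∩ Zubin: 13:20-13:25.
Those are the intersection windows.
The longest is 13:20-13:25 at 5 minutes.

5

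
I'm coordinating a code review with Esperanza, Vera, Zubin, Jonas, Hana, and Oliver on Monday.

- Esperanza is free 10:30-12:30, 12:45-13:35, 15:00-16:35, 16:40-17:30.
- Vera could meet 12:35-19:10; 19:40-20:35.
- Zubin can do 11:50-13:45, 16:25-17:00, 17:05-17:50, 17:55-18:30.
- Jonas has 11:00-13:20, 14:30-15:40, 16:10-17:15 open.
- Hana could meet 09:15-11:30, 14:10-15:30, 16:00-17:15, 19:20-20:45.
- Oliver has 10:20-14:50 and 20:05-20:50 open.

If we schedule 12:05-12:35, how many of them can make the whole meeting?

3

Zubin, Jonas, and Oliver can make the full 12:05-12:35 slot — that's 3.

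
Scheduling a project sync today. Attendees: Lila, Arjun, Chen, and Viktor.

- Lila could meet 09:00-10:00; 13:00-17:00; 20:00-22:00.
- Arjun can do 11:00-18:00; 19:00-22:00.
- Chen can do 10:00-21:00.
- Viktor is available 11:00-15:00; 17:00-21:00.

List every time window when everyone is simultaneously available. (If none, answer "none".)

Lila ∩ Arjun: 13:00-17:00, 20:00-22:00.
Lila ∩ Arjun ∩ Chen: 13:00-17:00, 20:00-21:00.
Lila ∩ Arjun ∩ Chen ∩ Viktor: 13:00-15:00, 20:00-21:00.
Those are the intersection windows.

13:00-15:00, 20:00-21:00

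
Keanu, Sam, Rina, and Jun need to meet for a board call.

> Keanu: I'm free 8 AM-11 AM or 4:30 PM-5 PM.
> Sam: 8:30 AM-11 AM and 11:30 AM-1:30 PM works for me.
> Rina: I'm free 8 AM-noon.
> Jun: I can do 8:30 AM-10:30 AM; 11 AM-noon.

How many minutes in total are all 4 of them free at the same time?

Keanu ∩ Sam: 08:30-11:00.
Keanu ∩ Sam ∩ Rina: 08:30-11:00.
Keanu ∩ Sam ∩ Rina ∩ Jun: 08:30-10:30.
That's a single block of 120 minutes.

120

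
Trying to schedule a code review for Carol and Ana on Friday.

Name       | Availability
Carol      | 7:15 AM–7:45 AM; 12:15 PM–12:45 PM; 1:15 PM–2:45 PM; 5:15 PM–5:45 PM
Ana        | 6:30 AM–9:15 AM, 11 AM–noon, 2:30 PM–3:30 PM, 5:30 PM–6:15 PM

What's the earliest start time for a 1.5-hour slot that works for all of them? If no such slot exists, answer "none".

none

Carol ∩ Ana: 07:15-07:45, 14:30-14:45, 17:30-17:45.
Those are the intersection windows.
No common window is at least 90 minutes long.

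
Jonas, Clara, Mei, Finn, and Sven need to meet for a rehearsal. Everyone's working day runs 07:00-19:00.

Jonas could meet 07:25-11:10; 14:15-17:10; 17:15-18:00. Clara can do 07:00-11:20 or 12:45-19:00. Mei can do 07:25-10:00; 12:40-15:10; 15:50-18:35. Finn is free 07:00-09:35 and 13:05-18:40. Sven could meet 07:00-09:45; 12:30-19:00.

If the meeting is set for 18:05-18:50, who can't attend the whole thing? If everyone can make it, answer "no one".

Jonas: not fully free for 18:05-18:50. Clara: free for 18:05-18:50. Mei: not fully free for 18:05-18:50. Finn: not fully free for 18:05-18:50. Sven: free for 18:05-18:50.

Finn, Jonas, Mei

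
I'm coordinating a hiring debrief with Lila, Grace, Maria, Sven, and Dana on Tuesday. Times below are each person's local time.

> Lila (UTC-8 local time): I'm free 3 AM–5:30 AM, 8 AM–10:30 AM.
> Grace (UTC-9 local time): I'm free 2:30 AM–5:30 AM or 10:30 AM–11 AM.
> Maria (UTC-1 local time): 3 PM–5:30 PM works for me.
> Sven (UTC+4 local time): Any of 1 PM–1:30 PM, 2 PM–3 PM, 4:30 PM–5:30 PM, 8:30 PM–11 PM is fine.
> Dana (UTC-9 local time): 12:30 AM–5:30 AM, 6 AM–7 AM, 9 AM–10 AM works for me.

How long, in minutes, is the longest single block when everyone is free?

Lila in UTC: 11:00-13:30, 16:00-18:30 (add 8h to convert from UTC-8).
Grace in UTC: 11:30-14:30, 19:30-20:00 (add 9h to convert from UTC-9).
Maria in UTC: 16:00-18:30 (add 1h to convert from UTC-1).
Sven in UTC: 09:00-09:30, 10:00-11:00, 12:30-13:30, 16:30-19:00 (subtract 4h to convert from UTC+4).
Dana in UTC: 09:30-14:30, 15:00-16:00, 18:00-19:00 (add 9h to convert from UTC-9).
Lila ∩ Grace: 11:30-13:30.
Lila ∩ Grace ∩ Maria: ∅.
Lila ∩ Grace ∩ Maria ∩ Sven: ∅.
Lila ∩ Grace ∩ Maria ∩ Sven ∩ Dana: ∅.
There is no time when everyone is free.
No common window exists, so the longest block is 0 minutes.

0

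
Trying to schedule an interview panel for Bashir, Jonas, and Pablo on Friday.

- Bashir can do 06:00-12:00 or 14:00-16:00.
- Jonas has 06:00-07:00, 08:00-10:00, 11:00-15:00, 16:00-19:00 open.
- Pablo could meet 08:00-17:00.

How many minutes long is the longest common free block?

120

Bashir ∩ Jonas: 06:00-07:00, 08:00-10:00, 11:00-12:00, 14:00-15:00.
Bashir ∩ Jonas ∩ Pablo: 08:00-10:00, 11:00-12:00, 14:00-15:00.
The longest is 08:00-10:00 at 120 minutes.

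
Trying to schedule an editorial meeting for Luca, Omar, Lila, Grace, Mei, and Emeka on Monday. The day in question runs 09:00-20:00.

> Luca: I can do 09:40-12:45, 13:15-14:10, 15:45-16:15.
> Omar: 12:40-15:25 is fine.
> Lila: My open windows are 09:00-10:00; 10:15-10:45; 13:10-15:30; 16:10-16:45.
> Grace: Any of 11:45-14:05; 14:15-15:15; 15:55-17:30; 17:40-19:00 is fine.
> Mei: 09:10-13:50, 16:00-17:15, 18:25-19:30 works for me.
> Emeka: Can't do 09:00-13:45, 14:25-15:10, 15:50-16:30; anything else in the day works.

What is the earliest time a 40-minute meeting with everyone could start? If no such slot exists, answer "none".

none

Luca free: 09:40-12:45, 13:15-14:10, 15:45-16:15.
Omar free: 12:40-15:25.
Lila free: 09:00-10:00, 10:15-10:45, 13:10-15:30, 16:10-16:45.
Grace free: 11:45-14:05, 14:15-15:15, 15:55-17:30, 17:40-19:00.
Mei free: 09:10-13:50, 16:00-17:15, 18:25-19:30.
Emeka free: 13:45-14:25, 15:10-15:50, 16:30-20:00 (invert busy blocks within the working day).
Luca ∩ Omar: 12:40-12:45, 13:15-14:10.
Luca ∩ Omar ∩ Lila: 13:15-14:10.
Luca ∩ Omar ∩ Lila ∩ Grace: 13:15-14:05.
Luca ∩ Omar ∩ Lila ∩ Grace ∩ Mei: 13:15-13:50.
Luca ∩ Omar ∩ Lila ∩ Grace ∩ Mei ∩ Emeka: 13:45-13:50.
No common window is at least 40 minutes long.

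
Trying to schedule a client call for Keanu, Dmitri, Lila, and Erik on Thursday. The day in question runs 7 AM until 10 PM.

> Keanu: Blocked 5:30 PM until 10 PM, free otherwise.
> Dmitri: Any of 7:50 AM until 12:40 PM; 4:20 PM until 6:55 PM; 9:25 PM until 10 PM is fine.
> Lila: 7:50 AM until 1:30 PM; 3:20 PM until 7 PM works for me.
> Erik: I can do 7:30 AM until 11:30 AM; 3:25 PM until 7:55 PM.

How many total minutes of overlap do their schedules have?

Keanu free: 07:00-17:30 (invert busy blocks within the working day).
Dmitri free: 07:50-12:40, 16:20-18:55, 21:25-22:00.
Lila free: 07:50-13:30, 15:20-19:00.
Erik free: 07:30-11:30, 15:25-19:55.
Keanu ∩ Dmitri: 07:50-12:40, 16:20-17:30.
Keanu ∩ Dmitri ∩ Lila: 07:50-12:40, 16:20-17:30.
Keanu ∩ Dmitri ∩ Lila ∩ Erik: 07:50-11:30, 16:20-17:30.
So the common availability across everyone is 07:50-11:30, 16:20-17:30.
Summing the common windows: 220 + 70 = 290 minutes.

290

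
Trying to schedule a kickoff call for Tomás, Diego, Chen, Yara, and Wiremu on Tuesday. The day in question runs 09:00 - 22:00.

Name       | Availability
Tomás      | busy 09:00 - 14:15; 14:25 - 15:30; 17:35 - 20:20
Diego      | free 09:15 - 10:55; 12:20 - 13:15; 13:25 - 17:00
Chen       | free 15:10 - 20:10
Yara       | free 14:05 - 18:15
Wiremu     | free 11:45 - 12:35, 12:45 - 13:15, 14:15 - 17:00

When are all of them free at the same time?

15:30-17:00

Tomás free: 14:15-14:25, 15:30-17:35, 20:20-22:00 (invert busy blocks within the working day).
Diego free: 09:15-10:55, 12:20-13:15, 13:25-17:00.
Chen free: 15:10-20:10.
Yara free: 14:05-18:15.
Wiremu free: 11:45-12:35, 12:45-13:15, 14:15-17:00.
Tomás ∩ Diego: 14:15-14:25, 15:30-17:00.
Tomás ∩ Diego ∩ Chen: 15:30-17:00.
Tomás ∩ Diego ∩ Chen ∩ Yara: 15:30-17:00.
Tomás ∩ Diego ∩ Chen ∩ Yara ∩ Wiremu: 15:30-17:00.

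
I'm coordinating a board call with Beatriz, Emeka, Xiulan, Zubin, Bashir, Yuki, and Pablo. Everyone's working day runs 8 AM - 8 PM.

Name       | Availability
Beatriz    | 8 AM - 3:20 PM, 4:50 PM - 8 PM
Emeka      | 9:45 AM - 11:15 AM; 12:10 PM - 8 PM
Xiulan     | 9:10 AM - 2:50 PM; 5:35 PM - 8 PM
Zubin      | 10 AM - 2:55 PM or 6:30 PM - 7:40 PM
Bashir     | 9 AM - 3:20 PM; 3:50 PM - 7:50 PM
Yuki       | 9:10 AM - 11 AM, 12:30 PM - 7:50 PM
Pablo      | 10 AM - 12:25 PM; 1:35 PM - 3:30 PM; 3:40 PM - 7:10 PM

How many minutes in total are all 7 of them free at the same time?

175

Beatriz ∩ Emeka: 09:45-11:15, 12:10-15:20, 16:50-20:00.
Beatriz ∩ Emeka ∩ Xiulan: 09:45-11:15, 12:10-14:50, 17:35-20:00.
Beatriz ∩ Emeka ∩ Xiulan ∩ Zubin: 10:00-11:15, 12:10-14:50, 18:30-19:40.
Beatriz ∩ Emeka ∩ Xiulan ∩ Zubin ∩ Bashir: 10:00-11:15, 12:10-14:50, 18:30-19:40.
Beatriz ∩ Emeka ∩ Xiulan ∩ Zubin ∩ Bashir ∩ Yuki: 10:00-11:00, 12:30-14:50, 18:30-19:40.
Beatriz ∩ Emeka ∩ Xiulan ∩ Zubin ∩ Bashir ∩ Yuki ∩ Pablo: 10:00-11:00, 13:35-14:50, 18:30-19:10.
Those are the intersection windows.
Summing the common windows: 60 + 75 + 40 = 175 minutes.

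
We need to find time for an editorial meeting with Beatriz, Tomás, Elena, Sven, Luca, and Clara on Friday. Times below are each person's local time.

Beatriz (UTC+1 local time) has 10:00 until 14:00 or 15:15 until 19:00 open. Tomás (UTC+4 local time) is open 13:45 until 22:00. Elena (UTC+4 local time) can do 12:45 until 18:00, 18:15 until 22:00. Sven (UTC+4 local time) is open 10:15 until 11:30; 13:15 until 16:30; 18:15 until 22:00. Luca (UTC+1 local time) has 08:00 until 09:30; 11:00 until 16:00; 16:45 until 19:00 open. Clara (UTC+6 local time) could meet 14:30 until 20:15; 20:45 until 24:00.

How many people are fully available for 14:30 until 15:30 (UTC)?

4

Beatriz in UTC: 09:00-13:00, 14:15-18:00 (subtract 1h to convert from UTC+1).
Tomás in UTC: 09:45-18:00 (subtract 4h to convert from UTC+4).
Elena in UTC: 08:45-14:00, 14:15-18:00 (subtract 4h to convert from UTC+4).
Sven in UTC: 06:15-07:30, 09:15-12:30, 14:15-18:00 (subtract 4h to convert from UTC+4).
Luca in UTC: 07:00-08:30, 10:00-15:00, 15:45-18:00 (subtract 1h to convert from UTC+1).
Clara in UTC: 08:30-14:15, 14:45-18:00 (subtract 6h to convert from UTC+6).
Beatriz, Tomás, Elena, and Sven can make the full 14:30-15:30 slot — that's 4.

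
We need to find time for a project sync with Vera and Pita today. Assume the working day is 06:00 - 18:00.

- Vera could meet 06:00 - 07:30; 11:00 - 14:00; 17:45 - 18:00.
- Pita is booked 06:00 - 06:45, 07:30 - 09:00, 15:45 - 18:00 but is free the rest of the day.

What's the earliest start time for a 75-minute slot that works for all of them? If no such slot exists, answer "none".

Vera free: 06:00-07:30, 11:00-14:00, 17:45-18:00.
Pita free: 06:45-07:30, 09:00-15:45 (invert busy blocks within the working day).
Vera ∩ Pita: 06:45-07:30, 11:00-14:00.
Those are the intersection windows.
The first common window of at least 75 minutes is 11:00-14:00, so the earliest start is 11:00.

11:00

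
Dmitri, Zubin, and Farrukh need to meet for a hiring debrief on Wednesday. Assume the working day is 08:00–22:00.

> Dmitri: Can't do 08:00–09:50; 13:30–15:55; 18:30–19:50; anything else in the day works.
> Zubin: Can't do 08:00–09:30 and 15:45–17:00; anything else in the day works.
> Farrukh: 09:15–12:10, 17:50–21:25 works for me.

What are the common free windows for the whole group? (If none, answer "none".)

09:50-12:10, 17:50-18:30, 19:50-21:25

Dmitri free: 09:50-13:30, 15:55-18:30, 19:50-22:00 (invert busy blocks within the working day).
Zubin free: 09:30-15:45, 17:00-22:00 (invert busy blocks within the working day).
Farrukh free: 09:15-12:10, 17:50-21:25.
Dmitri ∩ Zubin: 09:50-13:30, 17:00-18:30, 19:50-22:00.
Dmitri ∩ Zubin ∩ Farrukh: 09:50-12:10, 17:50-18:30, 19:50-21:25.
So the common availability across everyone is 09:50-12:10, 17:50-18:30, 19:50-21:25.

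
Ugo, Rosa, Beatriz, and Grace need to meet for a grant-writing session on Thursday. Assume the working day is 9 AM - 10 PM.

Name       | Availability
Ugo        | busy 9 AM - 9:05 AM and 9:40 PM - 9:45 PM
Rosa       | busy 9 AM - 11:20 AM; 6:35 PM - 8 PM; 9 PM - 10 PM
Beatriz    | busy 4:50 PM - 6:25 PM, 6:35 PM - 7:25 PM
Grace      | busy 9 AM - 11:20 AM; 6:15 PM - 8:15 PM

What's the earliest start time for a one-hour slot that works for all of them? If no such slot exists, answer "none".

Ugo free: 09:05-21:40, 21:45-22:00 (invert busy blocks within the working day).
Rosa free: 11:20-18:35, 20:00-21:00 (invert busy blocks within the working day).
Beatriz free: 09:00-16:50, 18:25-18:35, 19:25-22:00 (invert busy blocks within the working day).
Grace free: 11:20-18:15, 20:15-22:00 (invert busy blocks within the working day).
Ugo ∩ Rosa: 11:20-18:35, 20:00-21:00.
Ugo ∩ Rosa ∩ Beatriz: 11:20-16:50, 18:25-18:35, 20:00-21:00.
Ugo ∩ Rosa ∩ Beatriz ∩ Grace: 11:20-16:50, 20:15-21:00.
So the common availability across everyone is 11:20-16:50, 20:15-21:00.
The first common window of at least 60 minutes is 11:20-16:50, so the earliest start is 11:20.

11:20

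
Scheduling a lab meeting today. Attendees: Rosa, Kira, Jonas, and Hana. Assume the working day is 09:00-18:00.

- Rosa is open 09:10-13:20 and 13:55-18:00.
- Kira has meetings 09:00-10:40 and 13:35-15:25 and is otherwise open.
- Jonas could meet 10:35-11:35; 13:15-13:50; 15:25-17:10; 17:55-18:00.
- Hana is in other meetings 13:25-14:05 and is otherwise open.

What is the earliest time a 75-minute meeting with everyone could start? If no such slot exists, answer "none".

15:25

Rosa free: 09:10-13:20, 13:55-18:00.
Kira free: 10:40-13:35, 15:25-18:00 (invert busy blocks within the working day).
Jonas free: 10:35-11:35, 13:15-13:50, 15:25-17:10, 17:55-18:00.
Hana free: 09:00-13:25, 14:05-18:00 (invert busy blocks within the working day).
Rosa ∩ Kira: 10:40-13:20, 15:25-18:00.
Rosa ∩ Kira ∩ Jonas: 10:40-11:35, 13:15-13:20, 15:25-17:10, 17:55-18:00.
Rosa ∩ Kira ∩ Jonas ∩ Hana: 10:40-11:35, 13:15-13:20, 15:25-17:10, 17:55-18:00.
Those are the intersection windows.
The first common window of at least 75 minutes is 15:25-17:10, so the earliest start is 15:25.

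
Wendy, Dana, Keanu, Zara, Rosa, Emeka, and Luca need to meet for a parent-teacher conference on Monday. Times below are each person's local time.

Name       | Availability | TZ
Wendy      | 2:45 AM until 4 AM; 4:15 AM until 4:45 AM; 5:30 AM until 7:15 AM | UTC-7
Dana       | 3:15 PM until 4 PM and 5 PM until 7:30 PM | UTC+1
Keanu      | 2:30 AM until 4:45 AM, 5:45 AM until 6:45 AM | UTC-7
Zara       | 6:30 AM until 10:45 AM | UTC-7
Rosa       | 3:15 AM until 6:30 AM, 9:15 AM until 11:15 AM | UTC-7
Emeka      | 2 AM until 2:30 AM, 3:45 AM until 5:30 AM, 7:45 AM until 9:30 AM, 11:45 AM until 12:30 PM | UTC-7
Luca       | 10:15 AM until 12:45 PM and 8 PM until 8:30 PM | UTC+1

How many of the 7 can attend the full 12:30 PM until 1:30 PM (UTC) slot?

2

Wendy in UTC: 09:45-11:00, 11:15-11:45, 12:30-14:15 (add 7h to convert from UTC-7).
Dana in UTC: 14:15-15:00, 16:00-18:30 (subtract 1h to convert from UTC+1).
Keanu in UTC: 09:30-11:45, 12:45-13:45 (add 7h to convert from UTC-7).
Zara in UTC: 13:30-17:45 (add 7h to convert from UTC-7).
Rosa in UTC: 10:15-13:30, 16:15-18:15 (add 7h to convert from UTC-7).
Emeka in UTC: 09:00-09:30, 10:45-12:30, 14:45-16:30, 18:45-19:30 (add 7h to convert from UTC-7).
Luca in UTC: 09:15-11:45, 19:00-19:30 (subtract 1h to convert from UTC+1).
Wendy and Rosa can make the full 12:30-13:30 slot — that's 2.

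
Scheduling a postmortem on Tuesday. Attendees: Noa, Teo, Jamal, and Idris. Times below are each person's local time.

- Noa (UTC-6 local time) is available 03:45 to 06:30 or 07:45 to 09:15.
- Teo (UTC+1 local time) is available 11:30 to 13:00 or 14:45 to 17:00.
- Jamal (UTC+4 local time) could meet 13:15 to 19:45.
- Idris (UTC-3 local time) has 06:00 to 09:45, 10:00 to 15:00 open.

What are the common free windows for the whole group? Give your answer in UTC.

Noa in UTC: 09:45-12:30, 13:45-15:15 (add 6h to convert from UTC-6).
Teo in UTC: 10:30-12:00, 13:45-16:00 (subtract 1h to convert from UTC+1).
Jamal in UTC: 09:15-15:45 (subtract 4h to convert from UTC+4).
Idris in UTC: 09:00-12:45, 13:00-18:00 (add 3h to convert from UTC-3).
Noa ∩ Teo: 10:30-12:00, 13:45-15:15.
Noa ∩ Teo ∩ Jamal: 10:30-12:00, 13:45-15:15.
Noa ∩ Teo ∩ Jamal ∩ Idris: 10:30-12:00, 13:45-15:15.

10:30-12:00, 13:45-15:15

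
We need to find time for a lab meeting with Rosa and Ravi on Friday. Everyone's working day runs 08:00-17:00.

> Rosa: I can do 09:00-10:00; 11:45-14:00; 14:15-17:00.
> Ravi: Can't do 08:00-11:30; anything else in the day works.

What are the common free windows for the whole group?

11:45-14:00, 14:15-17:00

Rosa free: 09:00-10:00, 11:45-14:00, 14:15-17:00.
Ravi free: 11:30-17:00 (invert busy blocks within the working day).
Rosa ∩ Ravi: 11:45-14:00, 14:15-17:00.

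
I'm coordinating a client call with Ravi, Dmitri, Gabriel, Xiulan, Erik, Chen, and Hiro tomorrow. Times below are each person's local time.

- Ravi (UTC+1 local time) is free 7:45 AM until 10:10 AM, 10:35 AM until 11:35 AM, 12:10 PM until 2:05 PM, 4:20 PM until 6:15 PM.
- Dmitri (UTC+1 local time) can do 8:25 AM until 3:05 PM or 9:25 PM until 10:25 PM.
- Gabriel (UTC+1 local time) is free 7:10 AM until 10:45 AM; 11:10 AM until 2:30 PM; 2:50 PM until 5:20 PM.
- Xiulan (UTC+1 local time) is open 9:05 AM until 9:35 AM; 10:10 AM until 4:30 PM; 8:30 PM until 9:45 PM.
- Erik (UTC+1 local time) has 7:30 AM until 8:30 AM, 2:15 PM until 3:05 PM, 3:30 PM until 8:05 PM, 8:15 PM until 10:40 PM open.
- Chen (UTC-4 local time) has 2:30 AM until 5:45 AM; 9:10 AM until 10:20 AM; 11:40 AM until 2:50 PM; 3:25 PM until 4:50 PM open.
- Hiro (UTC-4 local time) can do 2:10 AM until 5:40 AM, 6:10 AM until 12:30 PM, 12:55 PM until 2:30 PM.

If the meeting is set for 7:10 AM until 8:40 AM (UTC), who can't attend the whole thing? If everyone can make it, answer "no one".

Ravi in UTC: 06:45-09:10, 09:35-10:35, 11:10-13:05, 15:20-17:15 (subtract 1h to convert from UTC+1).
Dmitri in UTC: 07:25-14:05, 20:25-21:25 (subtract 1h to convert from UTC+1).
Gabriel in UTC: 06:10-09:45, 10:10-13:30, 13:50-16:20 (subtract 1h to convert from UTC+1).
Xiulan in UTC: 08:05-08:35, 09:10-15:30, 19:30-20:45 (subtract 1h to convert from UTC+1).
Erik in UTC: 06:30-07:30, 13:15-14:05, 14:30-19:05, 19:15-21:40 (subtract 1h to convert from UTC+1).
Chen in UTC: 06:30-09:45, 13:10-14:20, 15:40-18:50, 19:25-20:50 (add 4h to convert from UTC-4).
Hiro in UTC: 06:10-09:40, 10:10-16:30, 16:55-18:30 (add 4h to convert from UTC-4).
Ravi: free for 07:10-08:40. Dmitri: not fully free for 07:10-08:40. Gabriel: free for 07:10-08:40. Xiulan: not fully free for 07:10-08:40. Erik: not fully free for 07:10-08:40. Chen: free for 07:10-08:40. Hiro: free for 07:10-08:40.

Dmitri, Erik, Xiulan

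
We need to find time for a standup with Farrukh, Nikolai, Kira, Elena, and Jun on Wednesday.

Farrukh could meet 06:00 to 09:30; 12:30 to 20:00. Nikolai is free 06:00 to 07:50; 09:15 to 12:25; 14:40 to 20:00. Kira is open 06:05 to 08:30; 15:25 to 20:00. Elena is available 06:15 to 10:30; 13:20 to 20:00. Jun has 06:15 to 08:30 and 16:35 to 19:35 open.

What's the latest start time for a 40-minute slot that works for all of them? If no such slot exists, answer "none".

Farrukh ∩ Nikolai: 06:00-07:50, 09:15-09:30, 14:40-20:00.
Farrukh ∩ Nikolai ∩ Kira: 06:05-07:50, 15:25-20:00.
Farrukh ∩ Nikolai ∩ Kira ∩ Elena: 06:15-07:50, 15:25-20:00.
Farrukh ∩ Nikolai ∩ Kira ∩ Elena ∩ Jun: 06:15-07:50, 16:35-19:35.
The last common window of at least 40 minutes is 16:35-19:35; a 40-minute meeting can start as late as 18:55 and still end by 19:35.

18:55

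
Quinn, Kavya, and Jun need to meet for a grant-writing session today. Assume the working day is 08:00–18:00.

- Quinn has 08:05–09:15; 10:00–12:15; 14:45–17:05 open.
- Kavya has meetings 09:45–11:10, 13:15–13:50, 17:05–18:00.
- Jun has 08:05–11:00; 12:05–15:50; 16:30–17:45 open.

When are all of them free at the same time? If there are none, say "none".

08:05-09:15, 12:05-12:15, 14:45-15:50, 16:30-17:05

Quinn free: 08:05-09:15, 10:00-12:15, 14:45-17:05.
Kavya free: 08:00-09:45, 11:10-13:15, 13:50-17:05 (invert busy blocks within the working day).
Jun free: 08:05-11:00, 12:05-15:50, 16:30-17:45.
Quinn ∩ Kavya: 08:05-09:15, 11:10-12:15, 14:45-17:05.
Quinn ∩ Kavya ∩ Jun: 08:05-09:15, 12:05-12:15, 14:45-15:50, 16:30-17:05.
Those are the intersection windows.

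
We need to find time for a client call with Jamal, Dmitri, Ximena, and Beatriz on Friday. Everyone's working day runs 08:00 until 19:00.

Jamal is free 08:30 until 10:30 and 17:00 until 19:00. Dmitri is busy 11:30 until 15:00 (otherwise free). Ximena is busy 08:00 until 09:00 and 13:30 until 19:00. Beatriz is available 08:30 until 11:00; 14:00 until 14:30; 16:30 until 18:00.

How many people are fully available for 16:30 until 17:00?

Jamal free: 08:30-10:30, 17:00-19:00.
Dmitri free: 08:00-11:30, 15:00-19:00 (invert busy blocks within the working day).
Ximena free: 09:00-13:30 (invert busy blocks within the working day).
Beatriz free: 08:30-11:00, 14:00-14:30, 16:30-18:00.
Dmitri and Beatriz can make the full 16:30-17:00 slot — that's 2.

2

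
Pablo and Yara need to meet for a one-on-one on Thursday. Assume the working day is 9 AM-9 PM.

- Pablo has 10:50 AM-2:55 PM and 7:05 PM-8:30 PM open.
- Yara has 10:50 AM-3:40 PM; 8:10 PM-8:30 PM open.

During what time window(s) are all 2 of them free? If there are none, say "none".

10:50-14:55, 20:10-20:30

Pablo ∩ Yara: 10:50-14:55, 20:10-20:30.
So the common availability across everyone is 10:50-14:55, 20:10-20:30.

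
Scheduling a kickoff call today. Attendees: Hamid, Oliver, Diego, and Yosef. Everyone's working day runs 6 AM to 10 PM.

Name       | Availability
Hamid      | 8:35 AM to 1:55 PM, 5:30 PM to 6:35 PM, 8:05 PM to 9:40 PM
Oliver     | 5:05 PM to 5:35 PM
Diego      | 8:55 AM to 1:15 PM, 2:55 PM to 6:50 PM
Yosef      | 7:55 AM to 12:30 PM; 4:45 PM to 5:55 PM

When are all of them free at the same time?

Hamid ∩ Oliver: 17:30-17:35.
Hamid ∩ Oliver ∩ Diego: 17:30-17:35.
Hamid ∩ Oliver ∩ Diego ∩ Yosef: 17:30-17:35.

17:30-17:35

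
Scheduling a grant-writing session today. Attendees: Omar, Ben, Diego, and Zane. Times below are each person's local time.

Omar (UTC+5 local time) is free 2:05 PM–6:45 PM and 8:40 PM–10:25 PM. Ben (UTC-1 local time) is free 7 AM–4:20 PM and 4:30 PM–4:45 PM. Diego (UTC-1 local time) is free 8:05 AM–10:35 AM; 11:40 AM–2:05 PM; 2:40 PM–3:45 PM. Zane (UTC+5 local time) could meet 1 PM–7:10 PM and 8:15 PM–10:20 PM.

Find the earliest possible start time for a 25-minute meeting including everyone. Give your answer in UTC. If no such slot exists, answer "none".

Omar in UTC: 09:05-13:45, 15:40-17:25 (subtract 5h to convert from UTC+5).
Ben in UTC: 08:00-17:20, 17:30-17:45 (add 1h to convert from UTC-1).
Diego in UTC: 09:05-11:35, 12:40-15:05, 15:40-16:45 (add 1h to convert from UTC-1).
Zane in UTC: 08:00-14:10, 15:15-17:20 (subtract 5h to convert from UTC+5).
Omar ∩ Ben: 09:05-13:45, 15:40-17:20.
Omar ∩ Ben ∩ Diego: 09:05-11:35, 12:40-13:45, 15:40-16:45.
Omar ∩ Ben ∩ Diego ∩ Zane: 09:05-11:35, 12:40-13:45, 15:40-16:45.
The first common window of at least 25 minutes is 09:05-11:35, so the earliest start is 09:05.

09:05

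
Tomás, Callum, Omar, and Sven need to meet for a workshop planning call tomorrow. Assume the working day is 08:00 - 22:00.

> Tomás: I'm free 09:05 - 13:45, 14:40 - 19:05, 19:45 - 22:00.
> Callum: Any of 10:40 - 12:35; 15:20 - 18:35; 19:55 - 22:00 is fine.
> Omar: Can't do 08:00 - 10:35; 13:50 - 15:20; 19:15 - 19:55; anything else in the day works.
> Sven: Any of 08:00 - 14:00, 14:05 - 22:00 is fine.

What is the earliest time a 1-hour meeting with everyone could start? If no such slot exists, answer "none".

10:40

Tomás free: 09:05-13:45, 14:40-19:05, 19:45-22:00.
Callum free: 10:40-12:35, 15:20-18:35, 19:55-22:00.
Omar free: 10:35-13:50, 15:20-19:15, 19:55-22:00 (invert busy blocks within the working day).
Sven free: 08:00-14:00, 14:05-22:00.
Tomás ∩ Callum: 10:40-12:35, 15:20-18:35, 19:55-22:00.
Tomás ∩ Callum ∩ Omar: 10:40-12:35, 15:20-18:35, 19:55-22:00.
Tomás ∩ Callum ∩ Omar ∩ Sven: 10:40-12:35, 15:20-18:35, 19:55-22:00.
The first common window of at least 60 minutes is 10:40-12:35, so the earliest start is 10:40.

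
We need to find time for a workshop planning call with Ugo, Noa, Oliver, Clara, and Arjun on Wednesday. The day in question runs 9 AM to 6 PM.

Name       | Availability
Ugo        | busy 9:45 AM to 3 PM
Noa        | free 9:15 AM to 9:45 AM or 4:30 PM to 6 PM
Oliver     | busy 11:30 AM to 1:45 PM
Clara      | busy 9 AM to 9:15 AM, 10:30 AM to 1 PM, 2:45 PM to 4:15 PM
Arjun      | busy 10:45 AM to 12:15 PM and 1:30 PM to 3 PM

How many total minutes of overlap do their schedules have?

Ugo free: 09:00-09:45, 15:00-18:00 (invert busy blocks within the working day).
Noa free: 09:15-09:45, 16:30-18:00.
Oliver free: 09:00-11:30, 13:45-18:00 (invert busy blocks within the working day).
Clara free: 09:15-10:30, 13:00-14:45, 16:15-18:00 (invert busy blocks within the working day).
Arjun free: 09:00-10:45, 12:15-13:30, 15:00-18:00 (invert busy blocks within the working day).
Ugo ∩ Noa: 09:15-09:45, 16:30-18:00.
Ugo ∩ Noa ∩ Oliver: 09:15-09:45, 16:30-18:00.
Ugo ∩ Noa ∩ Oliver ∩ Clara: 09:15-09:45, 16:30-18:00.
Ugo ∩ Noa ∩ Oliver ∩ Clara ∩ Arjun: 09:15-09:45, 16:30-18:00.
So the common availability across everyone is 09:15-09:45, 16:30-18:00.
Summing the common windows: 30 + 90 = 120 minutes.

120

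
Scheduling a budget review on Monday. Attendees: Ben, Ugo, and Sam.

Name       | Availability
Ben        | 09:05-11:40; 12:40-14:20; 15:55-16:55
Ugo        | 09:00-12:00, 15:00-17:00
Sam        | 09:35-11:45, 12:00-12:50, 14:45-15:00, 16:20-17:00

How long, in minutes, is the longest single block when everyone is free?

125

Ben ∩ Ugo: 09:05-11:40, 15:55-16:55.
Ben ∩ Ugo ∩ Sam: 09:35-11:40, 16:20-16:55.
The longest is 09:35-11:40 at 125 minutes.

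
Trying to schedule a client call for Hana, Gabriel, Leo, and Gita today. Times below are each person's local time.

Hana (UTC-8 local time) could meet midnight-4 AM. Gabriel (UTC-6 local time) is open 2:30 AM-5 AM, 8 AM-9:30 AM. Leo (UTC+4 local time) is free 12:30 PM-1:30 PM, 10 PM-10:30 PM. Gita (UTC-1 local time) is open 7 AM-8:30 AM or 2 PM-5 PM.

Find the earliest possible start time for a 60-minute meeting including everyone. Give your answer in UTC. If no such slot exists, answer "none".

08:30

Hana in UTC: 08:00-12:00 (add 8h to convert from UTC-8).
Gabriel in UTC: 08:30-11:00, 14:00-15:30 (add 6h to convert from UTC-6).
Leo in UTC: 08:30-09:30, 18:00-18:30 (subtract 4h to convert from UTC+4).
Gita in UTC: 08:00-09:30, 15:00-18:00 (add 1h to convert from UTC-1).
Hana ∩ Gabriel: 08:30-11:00.
Hana ∩ Gabriel ∩ Leo: 08:30-09:30.
Hana ∩ Gabriel ∩ Leo ∩ Gita: 08:30-09:30.
The first common window of at least 60 minutes is 08:30-09:30, so the earliest start is 08:30.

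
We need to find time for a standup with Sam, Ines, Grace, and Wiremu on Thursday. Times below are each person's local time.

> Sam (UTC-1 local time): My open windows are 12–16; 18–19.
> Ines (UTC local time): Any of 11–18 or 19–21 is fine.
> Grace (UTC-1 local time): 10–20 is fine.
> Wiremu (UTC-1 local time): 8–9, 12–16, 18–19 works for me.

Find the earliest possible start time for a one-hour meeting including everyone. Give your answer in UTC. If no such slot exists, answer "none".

13:00

Sam in UTC: 13:00-17:00, 19:00-20:00 (add 1h to convert from UTC-1).
Ines in UTC: 11:00-18:00, 19:00-21:00.
Grace in UTC: 11:00-21:00 (add 1h to convert from UTC-1).
Wiremu in UTC: 09:00-10:00, 13:00-17:00, 19:00-20:00 (add 1h to convert from UTC-1).
Sam ∩ Ines: 13:00-17:00, 19:00-20:00.
Sam ∩ Ines ∩ Grace: 13:00-17:00, 19:00-20:00.
Sam ∩ Ines ∩ Grace ∩ Wiremu: 13:00-17:00, 19:00-20:00.
So the common availability across everyone is 13:00-17:00, 19:00-20:00.
The first common window of at least 60 minutes is 13:00-17:00, so the earliest start is 13:00.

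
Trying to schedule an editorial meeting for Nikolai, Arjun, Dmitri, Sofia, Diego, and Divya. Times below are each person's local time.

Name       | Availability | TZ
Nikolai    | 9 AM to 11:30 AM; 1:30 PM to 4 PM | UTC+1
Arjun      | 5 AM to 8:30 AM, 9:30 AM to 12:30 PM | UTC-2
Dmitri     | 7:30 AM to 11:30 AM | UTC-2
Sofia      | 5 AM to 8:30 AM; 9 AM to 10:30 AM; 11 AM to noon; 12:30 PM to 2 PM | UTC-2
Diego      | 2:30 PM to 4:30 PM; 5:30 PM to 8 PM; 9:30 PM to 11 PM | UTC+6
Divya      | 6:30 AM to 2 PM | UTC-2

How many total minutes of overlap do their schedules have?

Nikolai in UTC: 08:00-10:30, 12:30-15:00 (subtract 1h to convert from UTC+1).
Arjun in UTC: 07:00-10:30, 11:30-14:30 (add 2h to convert from UTC-2).
Dmitri in UTC: 09:30-13:30 (add 2h to convert from UTC-2).
Sofia in UTC: 07:00-10:30, 11:00-12:30, 13:00-14:00, 14:30-16:00 (add 2h to convert from UTC-2).
Diego in UTC: 08:30-10:30, 11:30-14:00, 15:30-17:00 (subtract 6h to convert from UTC+6).
Divya in UTC: 08:30-16:00 (add 2h to convert from UTC-2).
Nikolai ∩ Arjun: 08:00-10:30, 12:30-14:30.
Nikolai ∩ Arjun ∩ Dmitri: 09:30-10:30, 12:30-13:30.
Nikolai ∩ Arjun ∩ Dmitri ∩ Sofia: 09:30-10:30, 13:00-13:30.
Nikolai ∩ Arjun ∩ Dmitri ∩ Sofia ∩ Diego: 09:30-10:30, 13:00-13:30.
Nikolai ∩ Arjun ∩ Dmitri ∩ Sofia ∩ Diego ∩ Divya: 09:30-10:30, 13:00-13:30.
So the common availability across everyone is 09:30-10:30, 13:00-13:30.
Summing the common windows: 60 + 30 = 90 minutes.

90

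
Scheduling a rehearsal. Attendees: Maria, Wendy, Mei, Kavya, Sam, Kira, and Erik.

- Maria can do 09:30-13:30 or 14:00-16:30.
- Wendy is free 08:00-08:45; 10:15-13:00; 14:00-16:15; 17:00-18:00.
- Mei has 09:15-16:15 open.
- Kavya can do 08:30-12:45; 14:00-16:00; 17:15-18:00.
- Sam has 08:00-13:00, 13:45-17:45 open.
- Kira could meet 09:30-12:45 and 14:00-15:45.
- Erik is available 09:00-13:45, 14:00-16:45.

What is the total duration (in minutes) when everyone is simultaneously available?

Maria ∩ Wendy: 10:15-13:00, 14:00-16:15.
Maria ∩ Wendy ∩ Mei: 10:15-13:00, 14:00-16:15.
Maria ∩ Wendy ∩ Mei ∩ Kavya: 10:15-12:45, 14:00-16:00.
Maria ∩ Wendy ∩ Mei ∩ Kavya ∩ Sam: 10:15-12:45, 14:00-16:00.
Maria ∩ Wendy ∩ Mei ∩ Kavya ∩ Sam ∩ Kira: 10:15-12:45, 14:00-15:45.
Maria ∩ Wendy ∩ Mei ∩ Kavya ∩ Sam ∩ Kira ∩ Erik: 10:15-12:45, 14:00-15:45.
Summing the common windows: 150 + 105 = 255 minutes.

255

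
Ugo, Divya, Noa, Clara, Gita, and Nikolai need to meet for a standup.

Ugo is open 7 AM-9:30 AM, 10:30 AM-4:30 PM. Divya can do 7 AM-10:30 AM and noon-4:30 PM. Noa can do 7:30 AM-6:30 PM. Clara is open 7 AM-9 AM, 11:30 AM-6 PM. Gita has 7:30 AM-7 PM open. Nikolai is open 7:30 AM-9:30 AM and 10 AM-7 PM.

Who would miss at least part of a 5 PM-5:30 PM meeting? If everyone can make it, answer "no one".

Ugo: not fully free for 17:00-17:30. Divya: not fully free for 17:00-17:30. Noa: free for 17:00-17:30. Clara: free for 17:00-17:30. Gita: free for 17:00-17:30. Nikolai: free for 17:00-17:30.

Divya, Ugo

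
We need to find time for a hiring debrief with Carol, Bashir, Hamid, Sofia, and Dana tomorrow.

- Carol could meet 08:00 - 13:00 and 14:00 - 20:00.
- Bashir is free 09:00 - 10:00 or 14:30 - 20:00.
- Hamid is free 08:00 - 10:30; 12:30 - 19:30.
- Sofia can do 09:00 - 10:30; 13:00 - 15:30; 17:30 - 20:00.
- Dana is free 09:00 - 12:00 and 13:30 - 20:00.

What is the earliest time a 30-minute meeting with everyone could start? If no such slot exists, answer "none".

09:00

Carol ∩ Bashir: 09:00-10:00, 14:30-20:00.
Carol ∩ Bashir ∩ Hamid: 09:00-10:00, 14:30-19:30.
Carol ∩ Bashir ∩ Hamid ∩ Sofia: 09:00-10:00, 14:30-15:30, 17:30-19:30.
Carol ∩ Bashir ∩ Hamid ∩ Sofia ∩ Dana: 09:00-10:00, 14:30-15:30, 17:30-19:30.
The first common window of at least 30 minutes is 09:00-10:00, so the earliest start is 09:00.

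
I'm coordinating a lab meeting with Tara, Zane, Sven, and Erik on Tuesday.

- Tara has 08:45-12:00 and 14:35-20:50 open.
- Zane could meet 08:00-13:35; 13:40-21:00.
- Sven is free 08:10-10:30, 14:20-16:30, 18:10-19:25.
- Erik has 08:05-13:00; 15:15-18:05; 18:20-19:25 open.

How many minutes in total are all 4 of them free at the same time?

245

Tara ∩ Zane: 08:45-12:00, 14:35-20:50.
Tara ∩ Zane ∩ Sven: 08:45-10:30, 14:35-16:30, 18:10-19:25.
Tara ∩ Zane ∩ Sven ∩ Erik: 08:45-10:30, 15:15-16:30, 18:20-19:25.
Those are the intersection windows.
Summing the common windows: 105 + 75 + 65 = 245 minutes.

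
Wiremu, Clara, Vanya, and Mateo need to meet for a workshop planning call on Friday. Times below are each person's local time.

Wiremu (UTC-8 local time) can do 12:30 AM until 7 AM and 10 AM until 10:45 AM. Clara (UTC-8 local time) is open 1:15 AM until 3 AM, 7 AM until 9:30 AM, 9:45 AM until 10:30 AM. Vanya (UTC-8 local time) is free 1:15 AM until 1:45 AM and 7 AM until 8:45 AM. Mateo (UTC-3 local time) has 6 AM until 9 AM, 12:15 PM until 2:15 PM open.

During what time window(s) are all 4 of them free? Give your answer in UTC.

09:15-09:45

Wiremu in UTC: 08:30-15:00, 18:00-18:45 (add 8h to convert from UTC-8).
Clara in UTC: 09:15-11:00, 15:00-17:30, 17:45-18:30 (add 8h to convert from UTC-8).
Vanya in UTC: 09:15-09:45, 15:00-16:45 (add 8h to convert from UTC-8).
Mateo in UTC: 09:00-12:00, 15:15-17:15 (add 3h to convert from UTC-3).
Wiremu ∩ Clara: 09:15-11:00, 18:00-18:30.
Wiremu ∩ Clara ∩ Vanya: 09:15-09:45.
Wiremu ∩ Clara ∩ Vanya ∩ Mateo: 09:15-09:45.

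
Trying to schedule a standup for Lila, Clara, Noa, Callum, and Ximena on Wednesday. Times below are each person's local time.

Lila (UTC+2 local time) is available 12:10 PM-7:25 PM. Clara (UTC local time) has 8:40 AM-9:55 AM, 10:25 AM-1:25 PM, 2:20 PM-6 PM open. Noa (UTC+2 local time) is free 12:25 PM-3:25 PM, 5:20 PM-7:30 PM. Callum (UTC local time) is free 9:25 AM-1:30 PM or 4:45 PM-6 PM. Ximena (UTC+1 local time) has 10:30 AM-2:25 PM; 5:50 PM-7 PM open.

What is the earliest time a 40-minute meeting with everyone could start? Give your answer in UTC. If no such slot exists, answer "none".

Lila in UTC: 10:10-17:25 (subtract 2h to convert from UTC+2).
Clara in UTC: 08:40-09:55, 10:25-13:25, 14:20-18:00.
Noa in UTC: 10:25-13:25, 15:20-17:30 (subtract 2h to convert from UTC+2).
Callum in UTC: 09:25-13:30, 16:45-18:00.
Ximena in UTC: 09:30-13:25, 16:50-18:00 (subtract 1h to convert from UTC+1).
Lila ∩ Clara: 10:25-13:25, 14:20-17:25.
Lila ∩ Clara ∩ Noa: 10:25-13:25, 15:20-17:25.
Lila ∩ Clara ∩ Noa ∩ Callum: 10:25-13:25, 16:45-17:25.
Lila ∩ Clara ∩ Noa ∩ Callum ∩ Ximena: 10:25-13:25, 16:50-17:25.
The first common window of at least 40 minutes is 10:25-13:25, so the earliest start is 10:25.

10:25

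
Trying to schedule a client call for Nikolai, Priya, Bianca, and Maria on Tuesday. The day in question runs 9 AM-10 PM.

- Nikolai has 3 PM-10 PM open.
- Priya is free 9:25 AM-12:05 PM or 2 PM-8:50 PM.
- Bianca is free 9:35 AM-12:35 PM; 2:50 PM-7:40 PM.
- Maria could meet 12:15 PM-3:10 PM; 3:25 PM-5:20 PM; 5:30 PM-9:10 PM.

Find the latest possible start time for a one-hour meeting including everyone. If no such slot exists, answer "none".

Nikolai ∩ Priya: 15:00-20:50.
Nikolai ∩ Priya ∩ Bianca: 15:00-19:40.
Nikolai ∩ Priya ∩ Bianca ∩ Maria: 15:00-15:10, 15:25-17:20, 17:30-19:40.
The last common window of at least 60 minutes is 17:30-19:40; a 60-minute meeting can start as late as 18:40 and still end by 19:40.

18:40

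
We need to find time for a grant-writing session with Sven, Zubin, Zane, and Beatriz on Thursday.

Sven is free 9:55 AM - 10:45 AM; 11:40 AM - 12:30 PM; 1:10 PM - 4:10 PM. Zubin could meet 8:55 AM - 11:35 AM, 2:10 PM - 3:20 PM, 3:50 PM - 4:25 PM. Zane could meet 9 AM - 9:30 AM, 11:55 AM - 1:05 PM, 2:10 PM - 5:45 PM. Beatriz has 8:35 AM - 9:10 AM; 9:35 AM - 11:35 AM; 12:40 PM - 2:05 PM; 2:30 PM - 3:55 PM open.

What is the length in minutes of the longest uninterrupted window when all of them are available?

50

Sven ∩ Zubin: 09:55-10:45, 14:10-15:20, 15:50-16:10.
Sven ∩ Zubin ∩ Zane: 14:10-15:20, 15:50-16:10.
Sven ∩ Zubin ∩ Zane ∩ Beatriz: 14:30-15:20, 15:50-15:55.
The longest is 14:30-15:20 at 50 minutes.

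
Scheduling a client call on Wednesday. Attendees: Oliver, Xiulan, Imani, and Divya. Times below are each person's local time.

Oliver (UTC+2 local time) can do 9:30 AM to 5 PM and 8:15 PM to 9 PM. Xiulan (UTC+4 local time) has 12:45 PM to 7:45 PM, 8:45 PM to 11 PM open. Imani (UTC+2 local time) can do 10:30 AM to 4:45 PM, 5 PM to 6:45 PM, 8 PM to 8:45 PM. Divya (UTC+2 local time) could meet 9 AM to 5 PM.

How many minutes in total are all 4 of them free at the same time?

360

Oliver in UTC: 07:30-15:00, 18:15-19:00 (subtract 2h to convert from UTC+2).
Xiulan in UTC: 08:45-15:45, 16:45-19:00 (subtract 4h to convert from UTC+4).
Imani in UTC: 08:30-14:45, 15:00-16:45, 18:00-18:45 (subtract 2h to convert from UTC+2).
Divya in UTC: 07:00-15:00 (subtract 2h to convert from UTC+2).
Oliver ∩ Xiulan: 08:45-15:00, 18:15-19:00.
Oliver ∩ Xiulan ∩ Imani: 08:45-14:45, 18:15-18:45.
Oliver ∩ Xiulan ∩ Imani ∩ Divya: 08:45-14:45.
Those are the intersection windows.
That's a single block of 360 minutes.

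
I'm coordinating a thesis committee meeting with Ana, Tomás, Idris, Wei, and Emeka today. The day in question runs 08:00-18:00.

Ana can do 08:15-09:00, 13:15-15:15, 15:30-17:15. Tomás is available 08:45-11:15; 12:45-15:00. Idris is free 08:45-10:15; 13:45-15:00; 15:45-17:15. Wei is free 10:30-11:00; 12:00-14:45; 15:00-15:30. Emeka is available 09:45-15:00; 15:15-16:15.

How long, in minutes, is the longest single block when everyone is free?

60

Ana ∩ Tomás: 08:45-09:00, 13:15-15:00.
Ana ∩ Tomás ∩ Idris: 08:45-09:00, 13:45-15:00.
Ana ∩ Tomás ∩ Idris ∩ Wei: 13:45-14:45.
Ana ∩ Tomás ∩ Idris ∩ Wei ∩ Emeka: 13:45-14:45.
Those are the intersection windows.
The longest is 13:45-14:45 at 60 minutes.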